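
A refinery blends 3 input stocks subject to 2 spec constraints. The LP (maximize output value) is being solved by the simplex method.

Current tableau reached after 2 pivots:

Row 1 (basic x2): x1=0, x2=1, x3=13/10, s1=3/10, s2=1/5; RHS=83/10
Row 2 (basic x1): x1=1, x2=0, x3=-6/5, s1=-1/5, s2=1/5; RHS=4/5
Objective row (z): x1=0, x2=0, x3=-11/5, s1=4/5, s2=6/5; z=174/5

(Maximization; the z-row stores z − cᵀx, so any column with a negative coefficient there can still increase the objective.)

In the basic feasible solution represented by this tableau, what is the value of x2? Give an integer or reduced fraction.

x2 is basic (row 1); its value is the RHS of that row: 83/10.

83/10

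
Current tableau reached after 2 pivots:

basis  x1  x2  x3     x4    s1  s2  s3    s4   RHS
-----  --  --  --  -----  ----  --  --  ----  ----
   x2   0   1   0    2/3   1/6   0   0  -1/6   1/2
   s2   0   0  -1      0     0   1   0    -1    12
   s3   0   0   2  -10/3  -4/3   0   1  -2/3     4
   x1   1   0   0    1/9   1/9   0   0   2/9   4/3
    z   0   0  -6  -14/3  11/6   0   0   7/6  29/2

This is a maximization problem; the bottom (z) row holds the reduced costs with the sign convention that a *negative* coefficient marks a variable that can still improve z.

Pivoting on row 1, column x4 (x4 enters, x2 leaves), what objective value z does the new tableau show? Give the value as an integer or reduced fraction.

Minimum ratio for x4: (1/2)/(2/3) = 3/4.
z changes by −(z-row coeff of x4)·ratio = −(-14/3)·(3/4) = 7/2.
New z = 29/2 + (7/2) = 18.

18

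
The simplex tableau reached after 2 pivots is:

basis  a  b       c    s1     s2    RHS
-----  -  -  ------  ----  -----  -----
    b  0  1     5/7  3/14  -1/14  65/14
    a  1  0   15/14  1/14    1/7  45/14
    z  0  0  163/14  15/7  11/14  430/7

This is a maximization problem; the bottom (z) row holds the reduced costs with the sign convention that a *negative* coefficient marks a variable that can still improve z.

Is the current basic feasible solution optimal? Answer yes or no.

yes

No objective-row coefficient is strictly negative, so no entering variable exists; the tableau is optimal.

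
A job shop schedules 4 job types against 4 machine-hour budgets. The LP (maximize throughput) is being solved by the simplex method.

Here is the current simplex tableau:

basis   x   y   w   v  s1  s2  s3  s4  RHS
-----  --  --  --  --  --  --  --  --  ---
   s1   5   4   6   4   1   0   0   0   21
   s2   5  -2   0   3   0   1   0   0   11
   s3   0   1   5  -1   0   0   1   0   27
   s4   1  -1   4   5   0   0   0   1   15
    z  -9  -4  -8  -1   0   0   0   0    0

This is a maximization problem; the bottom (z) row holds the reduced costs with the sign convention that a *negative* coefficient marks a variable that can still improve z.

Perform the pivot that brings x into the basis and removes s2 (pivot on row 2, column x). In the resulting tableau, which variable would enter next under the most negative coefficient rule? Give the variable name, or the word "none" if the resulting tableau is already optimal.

w

Pivot element 5. New z-row = old z-row − (-9)·(row 2/5).
Updated z-row coefficients: x: 0, y: -38/5, w: -8, v: 22/5, s1: 0, s2: 9/5, s3: 0, s4: 0.
The most negative is -8 in column w, so w would enter next.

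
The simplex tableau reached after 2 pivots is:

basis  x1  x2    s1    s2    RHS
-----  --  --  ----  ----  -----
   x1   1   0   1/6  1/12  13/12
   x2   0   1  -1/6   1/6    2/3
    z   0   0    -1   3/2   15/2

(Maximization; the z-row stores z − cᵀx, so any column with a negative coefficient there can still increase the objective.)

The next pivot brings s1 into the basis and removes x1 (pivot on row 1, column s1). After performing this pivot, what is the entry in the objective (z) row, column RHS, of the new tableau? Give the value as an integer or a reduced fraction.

14

Pivot element is row 1, column s1: 1/6.
Normalize row 1: new (row 1, RHS) = (13/12)/(1/6) = 13/2.
z-row ← z-row − (-1)·(new row 1): 15/2 − (-1)·(13/2) = 14.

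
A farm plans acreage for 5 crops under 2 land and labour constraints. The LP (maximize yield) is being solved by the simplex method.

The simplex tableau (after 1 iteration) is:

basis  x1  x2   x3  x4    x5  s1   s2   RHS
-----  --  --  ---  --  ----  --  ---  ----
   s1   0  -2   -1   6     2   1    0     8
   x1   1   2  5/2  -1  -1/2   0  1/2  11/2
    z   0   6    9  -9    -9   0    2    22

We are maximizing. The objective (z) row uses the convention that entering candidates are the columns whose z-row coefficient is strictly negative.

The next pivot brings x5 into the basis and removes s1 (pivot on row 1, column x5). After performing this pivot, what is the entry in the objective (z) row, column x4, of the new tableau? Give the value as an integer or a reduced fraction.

Pivot element is row 1, column x5: 2.
Normalize row 1: new (row 1, x4) = 6/2 = 3.
z-row ← z-row − (-9)·(new row 1): -9 − (-9)·3 = 18.

18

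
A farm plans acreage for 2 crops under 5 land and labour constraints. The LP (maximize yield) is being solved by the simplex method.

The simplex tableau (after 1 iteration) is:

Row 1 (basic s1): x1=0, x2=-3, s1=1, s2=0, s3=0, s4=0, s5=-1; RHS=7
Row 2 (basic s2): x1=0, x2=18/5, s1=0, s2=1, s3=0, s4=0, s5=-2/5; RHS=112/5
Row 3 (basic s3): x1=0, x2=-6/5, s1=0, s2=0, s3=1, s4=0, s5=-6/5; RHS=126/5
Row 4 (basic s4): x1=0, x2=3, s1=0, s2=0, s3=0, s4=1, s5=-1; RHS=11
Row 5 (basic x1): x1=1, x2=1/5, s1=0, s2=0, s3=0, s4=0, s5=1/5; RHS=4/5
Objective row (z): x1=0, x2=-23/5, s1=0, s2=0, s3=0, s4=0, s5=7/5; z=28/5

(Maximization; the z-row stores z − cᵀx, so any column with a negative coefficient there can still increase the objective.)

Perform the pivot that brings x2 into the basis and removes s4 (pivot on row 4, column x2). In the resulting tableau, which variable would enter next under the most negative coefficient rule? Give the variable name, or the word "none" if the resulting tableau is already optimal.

Pivot element 3. New z-row = old z-row − (-23/5)·(row 4/3).
Updated z-row coefficients: x1: 0, x2: 0, s1: 0, s2: 0, s3: 0, s4: 23/15, s5: -2/15.
The most negative is -2/15 in column s5, so s5 would enter next.

s5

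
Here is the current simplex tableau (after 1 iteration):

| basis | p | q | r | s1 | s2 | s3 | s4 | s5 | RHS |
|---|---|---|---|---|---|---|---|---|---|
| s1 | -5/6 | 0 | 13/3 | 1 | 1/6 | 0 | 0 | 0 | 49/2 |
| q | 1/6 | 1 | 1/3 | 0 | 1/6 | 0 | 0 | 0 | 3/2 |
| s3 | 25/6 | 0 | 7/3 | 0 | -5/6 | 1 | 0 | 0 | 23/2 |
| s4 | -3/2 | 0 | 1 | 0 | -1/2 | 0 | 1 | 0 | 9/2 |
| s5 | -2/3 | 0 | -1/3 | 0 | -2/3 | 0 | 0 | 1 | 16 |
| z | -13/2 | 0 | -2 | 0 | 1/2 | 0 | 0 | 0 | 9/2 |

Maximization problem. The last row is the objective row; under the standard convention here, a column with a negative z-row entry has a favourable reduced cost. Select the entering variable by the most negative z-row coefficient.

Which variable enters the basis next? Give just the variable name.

p

Objective-row coefficients: p: -13/2, q: 0, r: -2, s1: 0, s2: 1/2, s3: 0, s4: 0, s5: 0.
The most negative is -13/2 in column p, so p enters.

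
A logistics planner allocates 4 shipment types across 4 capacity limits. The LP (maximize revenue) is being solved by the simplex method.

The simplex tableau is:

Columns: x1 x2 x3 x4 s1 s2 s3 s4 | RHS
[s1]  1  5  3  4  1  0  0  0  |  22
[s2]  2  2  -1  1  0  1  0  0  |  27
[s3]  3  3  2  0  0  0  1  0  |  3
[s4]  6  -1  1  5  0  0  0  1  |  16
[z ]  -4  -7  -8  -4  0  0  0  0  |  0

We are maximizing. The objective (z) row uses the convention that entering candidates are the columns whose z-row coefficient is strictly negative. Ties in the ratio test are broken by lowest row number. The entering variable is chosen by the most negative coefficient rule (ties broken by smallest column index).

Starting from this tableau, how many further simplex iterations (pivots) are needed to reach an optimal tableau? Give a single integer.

2

pivot: x3 in, s3 out → z = 12
pivot: x4 in, s4 out → z = 118/5
No improving column remains; optimal.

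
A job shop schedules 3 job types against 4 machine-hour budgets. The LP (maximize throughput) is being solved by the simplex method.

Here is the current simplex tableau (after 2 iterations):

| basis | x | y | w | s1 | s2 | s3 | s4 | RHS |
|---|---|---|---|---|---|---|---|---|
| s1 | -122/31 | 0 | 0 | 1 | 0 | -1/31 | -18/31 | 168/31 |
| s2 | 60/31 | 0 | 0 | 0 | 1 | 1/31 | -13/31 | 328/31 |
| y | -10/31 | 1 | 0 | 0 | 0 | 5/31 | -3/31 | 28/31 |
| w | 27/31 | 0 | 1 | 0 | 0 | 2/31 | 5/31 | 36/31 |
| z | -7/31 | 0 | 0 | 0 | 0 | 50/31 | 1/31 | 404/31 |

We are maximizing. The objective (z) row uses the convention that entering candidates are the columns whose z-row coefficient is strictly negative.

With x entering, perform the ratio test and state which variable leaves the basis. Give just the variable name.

w

Ratios: row 1 (s1): entry -122/31 ≤ 0, skip; row 2 (s2): (328/31)/(60/31) = 82/15; row 3 (y): entry -10/31 ≤ 0, skip; row 4 (w): (36/31)/(27/31) = 4/3.
Minimum ratio 4/3 is in the w row, so w leaves.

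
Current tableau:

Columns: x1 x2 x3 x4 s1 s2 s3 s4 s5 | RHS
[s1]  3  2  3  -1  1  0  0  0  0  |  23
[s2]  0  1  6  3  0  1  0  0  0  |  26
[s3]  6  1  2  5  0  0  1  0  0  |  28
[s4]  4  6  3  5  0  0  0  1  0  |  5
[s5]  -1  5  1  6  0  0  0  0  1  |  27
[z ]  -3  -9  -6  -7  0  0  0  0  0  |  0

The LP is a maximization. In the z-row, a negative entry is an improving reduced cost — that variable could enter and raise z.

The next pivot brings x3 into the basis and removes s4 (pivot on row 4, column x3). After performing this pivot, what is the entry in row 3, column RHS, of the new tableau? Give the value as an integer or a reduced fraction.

74/3

Pivot element is row 4, column x3: 3.
Normalize row 4: new (row 4, RHS) = 5/3 = 5/3.
row 3 ← row 3 − 2·(new row 4): 28 − 2·(5/3) = 74/3.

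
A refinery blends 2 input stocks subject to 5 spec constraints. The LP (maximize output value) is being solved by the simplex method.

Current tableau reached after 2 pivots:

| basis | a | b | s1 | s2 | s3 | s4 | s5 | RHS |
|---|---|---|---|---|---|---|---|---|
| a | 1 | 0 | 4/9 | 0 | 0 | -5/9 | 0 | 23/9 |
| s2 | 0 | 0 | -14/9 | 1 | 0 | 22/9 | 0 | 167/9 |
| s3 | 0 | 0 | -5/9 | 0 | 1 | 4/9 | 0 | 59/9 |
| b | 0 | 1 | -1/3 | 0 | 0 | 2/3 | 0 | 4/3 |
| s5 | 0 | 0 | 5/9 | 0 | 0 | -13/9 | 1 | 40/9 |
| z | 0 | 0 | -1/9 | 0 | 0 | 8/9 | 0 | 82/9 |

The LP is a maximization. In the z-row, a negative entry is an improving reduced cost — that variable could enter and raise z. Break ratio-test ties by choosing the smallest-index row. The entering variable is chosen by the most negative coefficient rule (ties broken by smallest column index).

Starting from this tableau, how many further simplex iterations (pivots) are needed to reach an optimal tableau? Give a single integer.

1

pivot: s1 in, a out → z = 39/4
No improving column remains; optimal.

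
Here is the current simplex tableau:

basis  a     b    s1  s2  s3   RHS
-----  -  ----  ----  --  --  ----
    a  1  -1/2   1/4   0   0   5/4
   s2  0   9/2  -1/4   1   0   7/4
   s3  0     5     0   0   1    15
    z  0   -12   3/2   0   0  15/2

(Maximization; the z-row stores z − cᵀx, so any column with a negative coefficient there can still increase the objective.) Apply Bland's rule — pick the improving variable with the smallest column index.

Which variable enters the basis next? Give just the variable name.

b

Objective-row coefficients: a: 0, b: -12, s1: 3/2, s2: 0, s3: 0.
Improving columns: b. Bland's rule picks the smallest column index → b.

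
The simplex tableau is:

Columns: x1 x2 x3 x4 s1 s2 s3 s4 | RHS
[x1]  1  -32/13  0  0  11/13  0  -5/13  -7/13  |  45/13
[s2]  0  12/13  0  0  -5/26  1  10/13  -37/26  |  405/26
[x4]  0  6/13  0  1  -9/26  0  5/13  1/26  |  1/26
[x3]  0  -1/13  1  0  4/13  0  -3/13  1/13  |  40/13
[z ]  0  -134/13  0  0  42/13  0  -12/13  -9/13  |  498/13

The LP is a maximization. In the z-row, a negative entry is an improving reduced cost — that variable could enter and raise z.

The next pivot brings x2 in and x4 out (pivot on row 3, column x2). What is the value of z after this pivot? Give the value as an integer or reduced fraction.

235/6

Minimum ratio for x2: (1/26)/(6/13) = 1/12.
z changes by −(z-row coeff of x2)·ratio = −(-134/13)·(1/12) = 67/78.
New z = 498/13 + (67/78) = 235/6.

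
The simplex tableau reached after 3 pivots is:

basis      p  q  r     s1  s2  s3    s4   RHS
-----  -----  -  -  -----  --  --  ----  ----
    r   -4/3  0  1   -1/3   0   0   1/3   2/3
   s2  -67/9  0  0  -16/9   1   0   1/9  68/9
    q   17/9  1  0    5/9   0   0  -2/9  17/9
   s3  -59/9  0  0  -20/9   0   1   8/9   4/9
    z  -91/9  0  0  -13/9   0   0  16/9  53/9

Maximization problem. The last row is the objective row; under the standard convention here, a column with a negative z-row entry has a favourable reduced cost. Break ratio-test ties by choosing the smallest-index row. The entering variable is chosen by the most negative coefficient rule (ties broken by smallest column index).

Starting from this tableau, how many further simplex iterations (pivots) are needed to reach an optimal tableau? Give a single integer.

pivot: p in, q out → z = 16
No improving column remains; optimal.

1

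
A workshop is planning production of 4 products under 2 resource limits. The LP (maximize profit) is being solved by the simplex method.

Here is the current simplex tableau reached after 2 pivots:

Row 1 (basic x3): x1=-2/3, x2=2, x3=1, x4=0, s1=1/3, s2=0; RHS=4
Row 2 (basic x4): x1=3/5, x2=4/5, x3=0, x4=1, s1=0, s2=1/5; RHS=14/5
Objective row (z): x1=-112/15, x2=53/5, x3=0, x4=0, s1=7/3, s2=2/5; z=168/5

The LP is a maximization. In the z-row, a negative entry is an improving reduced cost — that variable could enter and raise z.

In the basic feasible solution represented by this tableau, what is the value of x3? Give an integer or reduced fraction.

x3 is basic (row 1); its value is the RHS of that row: 4.

4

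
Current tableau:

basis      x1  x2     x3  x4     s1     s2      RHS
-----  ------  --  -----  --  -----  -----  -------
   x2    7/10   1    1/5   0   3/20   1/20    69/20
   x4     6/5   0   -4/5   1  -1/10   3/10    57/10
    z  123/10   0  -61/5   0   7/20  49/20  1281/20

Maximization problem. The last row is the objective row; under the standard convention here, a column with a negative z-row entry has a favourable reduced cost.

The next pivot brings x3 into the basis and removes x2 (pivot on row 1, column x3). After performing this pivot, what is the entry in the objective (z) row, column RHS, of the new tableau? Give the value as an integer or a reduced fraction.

549/2

Pivot element is row 1, column x3: 1/5.
Normalize row 1: new (row 1, RHS) = (69/20)/(1/5) = 69/4.
z-row ← z-row − (-61/5)·(new row 1): 1281/20 − (-61/5)·(69/4) = 549/2.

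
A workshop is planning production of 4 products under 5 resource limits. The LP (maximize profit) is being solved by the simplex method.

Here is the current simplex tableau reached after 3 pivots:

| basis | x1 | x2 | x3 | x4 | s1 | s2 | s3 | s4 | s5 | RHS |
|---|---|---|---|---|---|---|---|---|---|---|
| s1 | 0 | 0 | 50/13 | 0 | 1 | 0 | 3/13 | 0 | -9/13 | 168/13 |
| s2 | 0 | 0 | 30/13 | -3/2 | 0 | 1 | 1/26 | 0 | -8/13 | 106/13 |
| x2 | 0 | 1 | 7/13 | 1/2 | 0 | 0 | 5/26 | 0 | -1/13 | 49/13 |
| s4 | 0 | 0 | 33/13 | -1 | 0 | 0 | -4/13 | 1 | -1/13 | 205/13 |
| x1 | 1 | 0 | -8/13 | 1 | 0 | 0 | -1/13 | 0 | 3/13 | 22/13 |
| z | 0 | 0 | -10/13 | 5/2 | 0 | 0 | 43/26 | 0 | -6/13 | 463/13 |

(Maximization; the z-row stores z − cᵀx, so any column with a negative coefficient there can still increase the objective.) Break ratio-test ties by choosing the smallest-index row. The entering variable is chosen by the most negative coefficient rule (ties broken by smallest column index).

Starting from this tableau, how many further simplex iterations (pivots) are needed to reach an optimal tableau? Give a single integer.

3

pivot: x3 in, s1 out → z = 191/5
pivot: s5 in, s4 out → z = 943/19
pivot: s1 in, x1 out → z = 53
No improving column remains; optimal.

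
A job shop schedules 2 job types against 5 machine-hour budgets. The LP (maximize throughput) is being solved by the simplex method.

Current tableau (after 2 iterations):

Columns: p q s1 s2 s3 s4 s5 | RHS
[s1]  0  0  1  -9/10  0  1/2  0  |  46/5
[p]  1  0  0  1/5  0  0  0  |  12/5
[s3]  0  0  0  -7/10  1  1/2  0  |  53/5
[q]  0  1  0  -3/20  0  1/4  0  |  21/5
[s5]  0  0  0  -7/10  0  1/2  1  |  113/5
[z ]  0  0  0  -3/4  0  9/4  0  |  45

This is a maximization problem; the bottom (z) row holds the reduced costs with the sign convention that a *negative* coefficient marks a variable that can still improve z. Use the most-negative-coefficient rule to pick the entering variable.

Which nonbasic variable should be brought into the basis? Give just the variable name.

s2

Objective-row coefficients: p: 0, q: 0, s1: 0, s2: -3/4, s3: 0, s4: 9/4, s5: 0.
The most negative is -3/4 in column s2, so s2 enters.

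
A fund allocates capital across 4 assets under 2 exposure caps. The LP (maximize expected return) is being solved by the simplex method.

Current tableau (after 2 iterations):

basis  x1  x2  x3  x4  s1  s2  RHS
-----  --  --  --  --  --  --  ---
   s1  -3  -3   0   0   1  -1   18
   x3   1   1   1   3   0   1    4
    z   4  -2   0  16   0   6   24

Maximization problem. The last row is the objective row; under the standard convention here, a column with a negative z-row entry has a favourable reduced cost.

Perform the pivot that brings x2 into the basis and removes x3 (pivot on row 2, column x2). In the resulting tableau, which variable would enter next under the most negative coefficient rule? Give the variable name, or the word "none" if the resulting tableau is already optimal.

Pivot element 1. New z-row = old z-row − (-2)·(row 2/1).
Updated z-row coefficients: x1: 6, x2: 0, x3: 2, x4: 22, s1: 0, s2: 8.
No coefficient is strictly negative; the tableau after this pivot is optimal.

none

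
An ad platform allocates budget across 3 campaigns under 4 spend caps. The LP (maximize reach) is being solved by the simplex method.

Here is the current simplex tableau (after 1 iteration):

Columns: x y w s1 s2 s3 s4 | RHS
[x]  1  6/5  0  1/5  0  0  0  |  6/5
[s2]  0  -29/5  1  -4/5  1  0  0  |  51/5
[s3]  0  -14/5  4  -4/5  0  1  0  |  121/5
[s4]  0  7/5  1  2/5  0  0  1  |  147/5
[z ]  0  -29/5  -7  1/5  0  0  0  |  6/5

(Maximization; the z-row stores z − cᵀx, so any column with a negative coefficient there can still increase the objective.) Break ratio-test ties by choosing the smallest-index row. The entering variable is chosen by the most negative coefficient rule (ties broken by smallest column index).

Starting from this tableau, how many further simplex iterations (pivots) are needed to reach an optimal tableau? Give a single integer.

pivot: w in, s3 out → z = 871/20
pivot: y in, x out → z = 217/4
No improving column remains; optimal.

2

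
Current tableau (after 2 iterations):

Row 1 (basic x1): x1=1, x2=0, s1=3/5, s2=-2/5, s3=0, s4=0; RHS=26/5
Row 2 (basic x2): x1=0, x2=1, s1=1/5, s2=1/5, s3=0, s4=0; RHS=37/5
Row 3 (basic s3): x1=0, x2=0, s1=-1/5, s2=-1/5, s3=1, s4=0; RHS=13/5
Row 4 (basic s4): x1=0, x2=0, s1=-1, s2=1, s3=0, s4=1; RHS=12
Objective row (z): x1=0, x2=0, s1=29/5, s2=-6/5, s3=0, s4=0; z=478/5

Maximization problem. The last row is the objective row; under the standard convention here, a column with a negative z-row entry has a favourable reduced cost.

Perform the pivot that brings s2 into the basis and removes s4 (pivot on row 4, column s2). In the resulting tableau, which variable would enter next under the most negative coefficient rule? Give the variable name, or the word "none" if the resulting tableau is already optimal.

Pivot element 1. New z-row = old z-row − (-6/5)·(row 4/1).
Updated z-row coefficients: x1: 0, x2: 0, s1: 23/5, s2: 0, s3: 0, s4: 6/5.
No coefficient is strictly negative; the tableau after this pivot is optimal.

none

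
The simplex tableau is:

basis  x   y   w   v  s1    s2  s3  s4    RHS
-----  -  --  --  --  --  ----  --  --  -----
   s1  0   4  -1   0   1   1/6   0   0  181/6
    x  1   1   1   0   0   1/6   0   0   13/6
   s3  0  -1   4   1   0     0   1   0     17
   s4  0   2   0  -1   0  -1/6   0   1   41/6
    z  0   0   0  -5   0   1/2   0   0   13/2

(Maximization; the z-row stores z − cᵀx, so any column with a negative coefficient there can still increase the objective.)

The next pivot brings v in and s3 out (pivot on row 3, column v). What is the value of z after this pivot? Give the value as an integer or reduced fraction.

183/2

Minimum ratio for v: 17/1 = 17.
z changes by −(z-row coeff of v)·ratio = −(-5)·17 = 85.
New z = 13/2 + 85 = 183/2.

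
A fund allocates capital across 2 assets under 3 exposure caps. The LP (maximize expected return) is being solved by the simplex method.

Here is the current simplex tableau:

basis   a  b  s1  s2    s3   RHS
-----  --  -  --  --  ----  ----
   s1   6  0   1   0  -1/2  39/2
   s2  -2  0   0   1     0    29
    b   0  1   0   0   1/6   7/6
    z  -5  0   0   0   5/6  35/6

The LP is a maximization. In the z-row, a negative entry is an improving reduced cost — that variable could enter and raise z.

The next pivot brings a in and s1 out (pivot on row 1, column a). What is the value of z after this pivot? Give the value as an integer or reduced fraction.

Minimum ratio for a: (39/2)/6 = 13/4.
z changes by −(z-row coeff of a)·ratio = −(-5)·(13/4) = 65/4.
New z = 35/6 + (65/4) = 265/12.

265/12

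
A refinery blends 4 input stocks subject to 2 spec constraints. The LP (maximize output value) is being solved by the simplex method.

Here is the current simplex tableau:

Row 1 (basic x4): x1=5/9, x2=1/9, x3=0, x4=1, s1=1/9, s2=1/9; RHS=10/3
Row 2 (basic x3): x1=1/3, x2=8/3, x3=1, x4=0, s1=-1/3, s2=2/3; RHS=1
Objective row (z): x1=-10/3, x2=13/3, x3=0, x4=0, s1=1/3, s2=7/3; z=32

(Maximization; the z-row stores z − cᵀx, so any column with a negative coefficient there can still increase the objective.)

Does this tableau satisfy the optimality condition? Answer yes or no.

no

Column x1 has objective-row coefficient -10/3, which is negative; an improving pivot exists, so not yet optimal.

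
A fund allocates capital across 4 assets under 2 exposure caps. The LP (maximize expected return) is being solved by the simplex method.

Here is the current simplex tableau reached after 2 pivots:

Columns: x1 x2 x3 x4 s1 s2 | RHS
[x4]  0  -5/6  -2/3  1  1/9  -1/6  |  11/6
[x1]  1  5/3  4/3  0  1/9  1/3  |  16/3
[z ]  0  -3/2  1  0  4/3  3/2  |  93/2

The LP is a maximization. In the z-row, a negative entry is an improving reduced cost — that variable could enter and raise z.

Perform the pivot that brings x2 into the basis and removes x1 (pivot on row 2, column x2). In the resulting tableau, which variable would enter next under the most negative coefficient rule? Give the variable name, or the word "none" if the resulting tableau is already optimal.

none

Pivot element 5/3. New z-row = old z-row − (-3/2)·(row 2/(5/3)).
Updated z-row coefficients: x1: 9/10, x2: 0, x3: 11/5, x4: 0, s1: 43/30, s2: 9/5.
No coefficient is strictly negative; the tableau after this pivot is optimal.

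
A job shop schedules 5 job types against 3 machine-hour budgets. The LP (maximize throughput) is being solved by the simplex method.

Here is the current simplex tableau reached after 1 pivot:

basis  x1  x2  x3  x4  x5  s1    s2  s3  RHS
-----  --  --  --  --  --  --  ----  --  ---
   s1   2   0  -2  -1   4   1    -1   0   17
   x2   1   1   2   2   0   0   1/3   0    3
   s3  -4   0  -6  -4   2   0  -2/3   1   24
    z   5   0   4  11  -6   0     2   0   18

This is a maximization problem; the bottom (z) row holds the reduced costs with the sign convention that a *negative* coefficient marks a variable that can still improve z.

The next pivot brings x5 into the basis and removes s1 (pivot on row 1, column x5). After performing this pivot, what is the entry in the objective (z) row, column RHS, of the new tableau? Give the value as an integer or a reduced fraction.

87/2

Pivot element is row 1, column x5: 4.
Normalize row 1: new (row 1, RHS) = 17/4 = 17/4.
z-row ← z-row − (-6)·(new row 1): 18 − (-6)·(17/4) = 87/2.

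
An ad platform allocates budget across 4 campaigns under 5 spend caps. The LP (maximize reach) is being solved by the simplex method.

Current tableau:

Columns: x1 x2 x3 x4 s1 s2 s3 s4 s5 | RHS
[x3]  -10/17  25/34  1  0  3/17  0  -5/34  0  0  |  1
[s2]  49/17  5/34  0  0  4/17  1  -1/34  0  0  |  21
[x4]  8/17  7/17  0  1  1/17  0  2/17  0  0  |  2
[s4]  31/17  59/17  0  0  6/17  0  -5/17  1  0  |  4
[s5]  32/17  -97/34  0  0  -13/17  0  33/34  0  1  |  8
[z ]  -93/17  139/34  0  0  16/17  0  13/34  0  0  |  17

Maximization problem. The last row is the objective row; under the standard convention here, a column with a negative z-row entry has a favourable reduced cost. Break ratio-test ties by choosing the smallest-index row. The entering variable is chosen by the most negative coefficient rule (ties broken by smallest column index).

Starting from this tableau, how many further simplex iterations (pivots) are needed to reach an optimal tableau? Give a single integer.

pivot: x1 in, s4 out → z = 29
pivot: s3 in, s5 out → z = 2411/79
No improving column remains; optimal.

2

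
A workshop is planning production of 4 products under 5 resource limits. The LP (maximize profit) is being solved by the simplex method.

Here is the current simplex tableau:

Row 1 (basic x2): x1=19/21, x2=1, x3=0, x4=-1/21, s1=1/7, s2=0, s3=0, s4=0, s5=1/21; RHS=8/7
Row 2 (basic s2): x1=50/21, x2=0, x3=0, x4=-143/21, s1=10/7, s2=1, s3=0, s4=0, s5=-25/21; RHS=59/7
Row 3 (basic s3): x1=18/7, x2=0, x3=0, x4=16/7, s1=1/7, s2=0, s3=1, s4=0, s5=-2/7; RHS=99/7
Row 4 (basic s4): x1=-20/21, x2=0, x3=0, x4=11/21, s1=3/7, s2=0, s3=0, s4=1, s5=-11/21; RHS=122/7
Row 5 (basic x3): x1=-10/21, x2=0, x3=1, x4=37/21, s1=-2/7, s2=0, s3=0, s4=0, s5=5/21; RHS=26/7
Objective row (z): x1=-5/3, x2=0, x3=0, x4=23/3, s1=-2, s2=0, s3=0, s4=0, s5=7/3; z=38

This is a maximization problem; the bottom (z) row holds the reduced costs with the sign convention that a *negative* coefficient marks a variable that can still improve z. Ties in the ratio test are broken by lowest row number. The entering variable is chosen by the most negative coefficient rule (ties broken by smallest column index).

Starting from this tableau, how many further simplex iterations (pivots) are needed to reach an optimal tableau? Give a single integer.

pivot: s1 in, s2 out → z = 249/5
pivot: x4 in, x2 out → z = 963/19
No improving column remains; optimal.

2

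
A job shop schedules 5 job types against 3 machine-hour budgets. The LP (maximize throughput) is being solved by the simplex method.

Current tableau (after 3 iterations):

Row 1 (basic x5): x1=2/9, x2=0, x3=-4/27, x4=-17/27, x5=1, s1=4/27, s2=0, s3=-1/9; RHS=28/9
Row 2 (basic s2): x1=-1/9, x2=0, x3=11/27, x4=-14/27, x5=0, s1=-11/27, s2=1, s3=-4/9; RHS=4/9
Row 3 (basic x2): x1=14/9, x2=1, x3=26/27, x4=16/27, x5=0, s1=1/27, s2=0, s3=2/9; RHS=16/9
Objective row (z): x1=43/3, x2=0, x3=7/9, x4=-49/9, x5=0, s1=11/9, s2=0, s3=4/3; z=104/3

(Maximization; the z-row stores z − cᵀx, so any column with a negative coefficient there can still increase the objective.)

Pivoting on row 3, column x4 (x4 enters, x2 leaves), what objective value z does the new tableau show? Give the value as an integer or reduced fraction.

51

Minimum ratio for x4: (16/9)/(16/27) = 3.
z changes by −(z-row coeff of x4)·ratio = −(-49/9)·3 = 49/3.
New z = 104/3 + (49/3) = 51.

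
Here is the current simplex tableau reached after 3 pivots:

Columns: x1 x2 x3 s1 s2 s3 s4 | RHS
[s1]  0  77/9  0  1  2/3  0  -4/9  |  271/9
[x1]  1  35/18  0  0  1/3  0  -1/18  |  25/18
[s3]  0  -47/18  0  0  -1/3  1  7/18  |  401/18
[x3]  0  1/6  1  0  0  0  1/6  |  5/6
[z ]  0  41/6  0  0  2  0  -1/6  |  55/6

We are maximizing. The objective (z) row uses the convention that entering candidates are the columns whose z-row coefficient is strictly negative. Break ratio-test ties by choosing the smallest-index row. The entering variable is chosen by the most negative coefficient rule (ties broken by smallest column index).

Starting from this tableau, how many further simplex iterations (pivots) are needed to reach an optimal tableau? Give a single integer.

1

pivot: s4 in, x3 out → z = 10
No improving column remains; optimal.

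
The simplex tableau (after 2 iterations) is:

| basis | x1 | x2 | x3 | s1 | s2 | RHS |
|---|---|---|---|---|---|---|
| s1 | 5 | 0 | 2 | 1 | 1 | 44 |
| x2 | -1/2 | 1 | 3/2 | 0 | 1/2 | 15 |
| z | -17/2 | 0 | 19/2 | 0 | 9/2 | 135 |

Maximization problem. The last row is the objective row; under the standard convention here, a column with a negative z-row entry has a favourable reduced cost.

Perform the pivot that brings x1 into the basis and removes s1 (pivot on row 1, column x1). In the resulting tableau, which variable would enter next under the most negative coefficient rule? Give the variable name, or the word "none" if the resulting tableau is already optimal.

none

Pivot element 5. New z-row = old z-row − (-17/2)·(row 1/5).
Updated z-row coefficients: x1: 0, x2: 0, x3: 129/10, s1: 17/10, s2: 31/5.
No coefficient is strictly negative; the tableau after this pivot is optimal.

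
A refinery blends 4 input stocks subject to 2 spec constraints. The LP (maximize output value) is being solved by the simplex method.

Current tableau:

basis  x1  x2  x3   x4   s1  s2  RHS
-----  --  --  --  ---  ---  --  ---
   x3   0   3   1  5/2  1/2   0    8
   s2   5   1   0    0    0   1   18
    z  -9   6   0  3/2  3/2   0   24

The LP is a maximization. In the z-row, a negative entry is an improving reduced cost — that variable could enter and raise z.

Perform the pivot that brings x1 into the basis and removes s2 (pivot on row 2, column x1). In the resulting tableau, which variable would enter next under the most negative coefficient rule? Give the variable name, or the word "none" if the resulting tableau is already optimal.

Pivot element 5. New z-row = old z-row − (-9)·(row 2/5).
Updated z-row coefficients: x1: 0, x2: 39/5, x3: 0, x4: 3/2, s1: 3/2, s2: 9/5.
No coefficient is strictly negative; the tableau after this pivot is optimal.

none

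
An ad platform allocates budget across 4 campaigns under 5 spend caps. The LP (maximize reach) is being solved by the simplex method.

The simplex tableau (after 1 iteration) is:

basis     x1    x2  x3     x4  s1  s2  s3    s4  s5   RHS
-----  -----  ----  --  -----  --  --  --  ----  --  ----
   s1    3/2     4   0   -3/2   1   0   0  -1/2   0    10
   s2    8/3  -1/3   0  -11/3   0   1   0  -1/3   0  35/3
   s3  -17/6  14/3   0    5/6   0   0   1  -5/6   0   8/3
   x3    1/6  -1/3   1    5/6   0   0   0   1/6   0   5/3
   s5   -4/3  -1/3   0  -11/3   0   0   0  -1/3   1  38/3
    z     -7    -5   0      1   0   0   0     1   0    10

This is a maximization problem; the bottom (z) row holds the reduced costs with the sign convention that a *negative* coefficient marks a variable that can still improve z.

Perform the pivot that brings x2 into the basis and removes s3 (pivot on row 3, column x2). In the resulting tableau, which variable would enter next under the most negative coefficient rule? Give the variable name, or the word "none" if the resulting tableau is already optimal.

x1

Pivot element 14/3. New z-row = old z-row − (-5)·(row 3/(14/3)).
Updated z-row coefficients: x1: -281/28, x2: 0, x3: 0, x4: 53/28, s1: 0, s2: 0, s3: 15/14, s4: 3/28, s5: 0.
The most negative is -281/28 in column x1, so x1 would enter next.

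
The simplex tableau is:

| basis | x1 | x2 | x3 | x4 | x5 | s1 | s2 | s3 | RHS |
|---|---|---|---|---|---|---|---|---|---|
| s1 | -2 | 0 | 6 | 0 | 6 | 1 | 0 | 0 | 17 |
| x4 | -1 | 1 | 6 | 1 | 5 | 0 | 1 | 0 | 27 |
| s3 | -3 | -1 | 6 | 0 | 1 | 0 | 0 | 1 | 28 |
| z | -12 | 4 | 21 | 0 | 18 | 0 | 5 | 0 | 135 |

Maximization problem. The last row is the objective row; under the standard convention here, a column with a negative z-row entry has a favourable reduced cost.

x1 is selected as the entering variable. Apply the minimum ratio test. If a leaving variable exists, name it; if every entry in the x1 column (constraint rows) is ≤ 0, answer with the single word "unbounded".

unbounded

x1-column entries: row 1: -2, row 2: -1, row 3: -3. All ≤ 0, so x1 can increase without bound; the LP is unbounded in this direction.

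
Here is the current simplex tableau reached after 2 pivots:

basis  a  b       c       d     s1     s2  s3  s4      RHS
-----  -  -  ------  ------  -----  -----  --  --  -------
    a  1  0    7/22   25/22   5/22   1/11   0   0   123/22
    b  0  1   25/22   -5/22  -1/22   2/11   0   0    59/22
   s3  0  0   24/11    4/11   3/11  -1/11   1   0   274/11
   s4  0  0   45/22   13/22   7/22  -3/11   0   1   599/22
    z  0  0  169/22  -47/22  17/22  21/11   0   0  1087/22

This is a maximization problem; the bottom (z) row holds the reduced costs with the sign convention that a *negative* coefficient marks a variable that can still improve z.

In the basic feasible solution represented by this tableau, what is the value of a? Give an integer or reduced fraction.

123/22

a is basic (row 1); its value is the RHS of that row: 123/22.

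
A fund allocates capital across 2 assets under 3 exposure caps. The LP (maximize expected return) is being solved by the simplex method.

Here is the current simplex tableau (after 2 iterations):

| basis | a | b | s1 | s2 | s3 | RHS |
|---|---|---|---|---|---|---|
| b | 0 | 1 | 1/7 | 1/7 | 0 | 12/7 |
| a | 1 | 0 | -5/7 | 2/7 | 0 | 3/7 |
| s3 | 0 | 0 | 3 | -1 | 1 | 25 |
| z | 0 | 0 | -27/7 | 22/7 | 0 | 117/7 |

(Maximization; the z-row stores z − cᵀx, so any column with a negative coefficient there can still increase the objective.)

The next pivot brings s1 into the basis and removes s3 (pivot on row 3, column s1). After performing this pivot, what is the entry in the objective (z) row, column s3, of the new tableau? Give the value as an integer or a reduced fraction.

9/7

Pivot element is row 3, column s1: 3.
Normalize row 3: new (row 3, s3) = 1/3 = 1/3.
z-row ← z-row − (-27/7)·(new row 3): 0 − (-27/7)·(1/3) = 9/7.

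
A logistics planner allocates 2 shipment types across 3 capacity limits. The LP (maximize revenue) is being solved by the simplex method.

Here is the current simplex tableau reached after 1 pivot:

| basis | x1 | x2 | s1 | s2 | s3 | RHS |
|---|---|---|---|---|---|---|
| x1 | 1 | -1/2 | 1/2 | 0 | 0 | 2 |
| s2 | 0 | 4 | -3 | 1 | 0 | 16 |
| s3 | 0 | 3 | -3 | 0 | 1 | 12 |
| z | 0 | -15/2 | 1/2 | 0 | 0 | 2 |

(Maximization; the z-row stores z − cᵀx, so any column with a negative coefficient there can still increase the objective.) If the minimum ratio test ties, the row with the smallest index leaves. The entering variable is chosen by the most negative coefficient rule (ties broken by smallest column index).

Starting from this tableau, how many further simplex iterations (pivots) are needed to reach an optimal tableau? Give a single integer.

2

pivot: x2 in, s2 out → z = 32
pivot: s1 in, x1 out → z = 196
No improving column remains; optimal.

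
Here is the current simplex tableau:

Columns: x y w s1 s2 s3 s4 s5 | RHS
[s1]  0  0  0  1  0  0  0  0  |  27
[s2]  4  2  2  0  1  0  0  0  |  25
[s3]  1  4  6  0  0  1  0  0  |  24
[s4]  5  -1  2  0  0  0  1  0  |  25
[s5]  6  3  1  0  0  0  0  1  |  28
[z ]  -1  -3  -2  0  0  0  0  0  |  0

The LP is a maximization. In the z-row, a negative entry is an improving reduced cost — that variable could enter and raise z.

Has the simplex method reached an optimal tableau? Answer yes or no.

no

Column x has objective-row coefficient -1, which is negative; an improving pivot exists, so not yet optimal.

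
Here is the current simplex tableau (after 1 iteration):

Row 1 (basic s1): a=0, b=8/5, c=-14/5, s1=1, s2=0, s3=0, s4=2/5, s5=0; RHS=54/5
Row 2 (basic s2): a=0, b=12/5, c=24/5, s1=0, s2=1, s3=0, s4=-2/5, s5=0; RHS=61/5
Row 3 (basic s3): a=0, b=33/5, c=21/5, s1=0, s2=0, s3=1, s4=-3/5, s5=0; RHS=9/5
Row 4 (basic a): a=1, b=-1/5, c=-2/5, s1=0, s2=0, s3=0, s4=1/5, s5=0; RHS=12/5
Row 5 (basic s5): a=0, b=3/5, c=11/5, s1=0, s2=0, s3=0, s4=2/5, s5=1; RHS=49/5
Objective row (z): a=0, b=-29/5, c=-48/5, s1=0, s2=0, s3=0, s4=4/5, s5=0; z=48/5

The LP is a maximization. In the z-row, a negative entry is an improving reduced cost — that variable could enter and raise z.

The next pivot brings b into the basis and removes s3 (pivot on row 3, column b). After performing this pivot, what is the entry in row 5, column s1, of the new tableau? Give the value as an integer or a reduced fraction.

Pivot element is row 3, column b: 33/5.
Normalize row 3: new (row 3, s1) = 0/(33/5) = 0.
row 5 ← row 5 − (3/5)·(new row 3): 0 − (3/5)·0 = 0.

0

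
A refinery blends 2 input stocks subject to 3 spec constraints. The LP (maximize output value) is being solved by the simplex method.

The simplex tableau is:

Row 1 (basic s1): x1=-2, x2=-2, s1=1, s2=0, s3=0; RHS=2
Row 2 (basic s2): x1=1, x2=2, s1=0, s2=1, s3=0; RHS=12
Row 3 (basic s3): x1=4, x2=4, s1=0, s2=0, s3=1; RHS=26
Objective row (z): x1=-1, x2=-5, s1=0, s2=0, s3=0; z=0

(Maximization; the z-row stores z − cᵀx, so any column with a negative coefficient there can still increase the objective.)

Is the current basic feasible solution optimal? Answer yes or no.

Column x1 has objective-row coefficient -1, which is negative; an improving pivot exists, so not yet optimal.

no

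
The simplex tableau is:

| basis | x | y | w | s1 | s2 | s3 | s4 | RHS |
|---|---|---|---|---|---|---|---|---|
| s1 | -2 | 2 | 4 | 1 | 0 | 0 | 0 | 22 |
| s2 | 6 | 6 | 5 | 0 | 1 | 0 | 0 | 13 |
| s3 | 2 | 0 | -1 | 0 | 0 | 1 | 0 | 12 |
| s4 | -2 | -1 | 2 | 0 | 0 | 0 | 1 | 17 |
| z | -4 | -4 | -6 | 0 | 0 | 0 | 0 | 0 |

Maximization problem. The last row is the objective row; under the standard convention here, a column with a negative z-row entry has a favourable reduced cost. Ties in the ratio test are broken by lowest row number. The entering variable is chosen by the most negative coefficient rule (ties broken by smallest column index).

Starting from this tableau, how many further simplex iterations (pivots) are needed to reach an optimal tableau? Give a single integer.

1

pivot: w in, s2 out → z = 78/5
No improving column remains; optimal.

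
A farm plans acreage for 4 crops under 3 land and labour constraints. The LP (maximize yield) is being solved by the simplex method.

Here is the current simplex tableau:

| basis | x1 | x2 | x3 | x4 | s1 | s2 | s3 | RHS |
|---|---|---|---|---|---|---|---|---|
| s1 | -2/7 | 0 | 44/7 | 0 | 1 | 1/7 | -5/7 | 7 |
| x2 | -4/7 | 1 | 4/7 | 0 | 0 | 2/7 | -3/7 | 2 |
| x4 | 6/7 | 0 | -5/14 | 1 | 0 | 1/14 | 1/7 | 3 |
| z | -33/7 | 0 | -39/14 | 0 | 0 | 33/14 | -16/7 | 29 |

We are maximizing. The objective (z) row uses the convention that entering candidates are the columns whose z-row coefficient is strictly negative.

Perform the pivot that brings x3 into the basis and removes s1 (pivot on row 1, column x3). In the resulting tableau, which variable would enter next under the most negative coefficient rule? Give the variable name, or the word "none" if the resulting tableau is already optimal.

x1

Pivot element 44/7. New z-row = old z-row − (-39/14)·(row 1/(44/7)).
Updated z-row coefficients: x1: -213/44, x2: 0, x3: 0, x4: 0, s1: 39/88, s2: 213/88, s3: -229/88.
The most negative is -213/44 in column x1, so x1 would enter next.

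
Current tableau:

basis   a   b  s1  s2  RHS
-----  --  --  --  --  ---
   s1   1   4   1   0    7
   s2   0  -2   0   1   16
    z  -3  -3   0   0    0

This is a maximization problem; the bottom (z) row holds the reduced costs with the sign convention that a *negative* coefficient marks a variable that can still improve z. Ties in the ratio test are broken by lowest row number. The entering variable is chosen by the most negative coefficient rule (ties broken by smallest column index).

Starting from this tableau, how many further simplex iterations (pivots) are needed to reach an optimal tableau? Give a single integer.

1

pivot: a in, s1 out → z = 21
No improving column remains; optimal.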